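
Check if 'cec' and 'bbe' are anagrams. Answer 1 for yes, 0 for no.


Sort characters of 'cec': 'cce'
Sort characters of 'bbe': 'bbe'
Sorted forms differ -> they are NOT anagrams
Result: 0

0


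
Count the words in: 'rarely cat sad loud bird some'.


Counting words by splitting on spaces:
  Word 1: 'rarely'
  Word 2: 'cat'
  Word 3: 'sad'
  Word 4: 'loud'
  Word 5: 'bird'
  Word 6: 'some'
Total words: 6

6


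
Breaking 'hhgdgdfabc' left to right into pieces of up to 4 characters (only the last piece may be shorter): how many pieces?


'hhgdgdfabc' has 10 characters.
Chunking with max size 4:
  Chunk 1: 'hhgd' (positions 0-3)
  Chunk 2: 'gdfa' (positions 4-7)
  Chunk 3: 'bc' (positions 8-9)
Total chunks: ceil(10 / 4) = 3

3


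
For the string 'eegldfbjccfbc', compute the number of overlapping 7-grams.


String 'eegldfbjccfbc' has length L = 13.
Number of overlapping n-grams = L - n + 1
Substituting: 13 - 7 + 1 = 7

7


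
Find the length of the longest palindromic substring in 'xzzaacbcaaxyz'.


Scanning 'xzzaacbcaaxyz' for palindromic substrings.
Substring at positions 3-9: 'aacbcaa'.
Check: reverse('aacbcaa') = 'aacbcaa' -> palindrome confirmed.
Neighbouring characters ('z' / 'x') break symmetry, so it cannot extend further.
No longer palindromic substring exists; longest length = 7

7


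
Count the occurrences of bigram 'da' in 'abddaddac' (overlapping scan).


Scanning 'abddaddac' for bigram 'da':
  Position 0: 'ab' -> no
  Position 1: 'bd' -> no
  Position 2: 'dd' -> no
  Position 3: 'da' -> MATCH
  Position 4: 'ad' -> no
  Position 5: 'dd' -> no
  Position 6: 'da' -> MATCH
  Position 7: 'ac' -> no
Total matches: 2

2


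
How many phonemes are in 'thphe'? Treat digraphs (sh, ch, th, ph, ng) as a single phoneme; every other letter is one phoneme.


Parsing 'thphe' greedily, digraphs first:
  'th' -> digraph (1 consonant phoneme) (phonemes so far: 1)
  'ph' -> digraph (1 consonant phoneme) (phonemes so far: 2)
  'e' -> vowel phoneme (phonemes so far: 3)
Total phonemes: 3

3


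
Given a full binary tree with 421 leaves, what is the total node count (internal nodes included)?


Leaf nodes (terminals): 421
Internal nodes = n - 1 = 421 - 1 = 420
Total = leaves + internal = 421 + 420 = 841

841


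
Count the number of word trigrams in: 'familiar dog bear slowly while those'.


Word trigrams from [6] words:
  Trigram 1: (familiar dog bear)
  Trigram 2: (dog bear slowly)
  Trigram 3: (bear slowly while)
  Trigram 4: (slowly while those)
Total word trigrams: 6 - 2 = 4

4


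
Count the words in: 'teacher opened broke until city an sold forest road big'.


Counting words by splitting on spaces:
  Word 1: 'teacher'
  Word 2: 'opened'
  Word 3: 'broke'
  Word 4: 'until'
  Word 5: 'city'
  Word 6: 'an'
  Word 7: 'sold'
  Word 8: 'forest'
  Word 9: 'road'
  Word 10: 'big'
Total words: 10

10


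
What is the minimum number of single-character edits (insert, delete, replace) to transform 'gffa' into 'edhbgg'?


Building DP table for s1='gffa' (len 4) and s2='edhbgg' (len 6):
       e  d  h  b  g  g
    0  1  2  3  4  5  6
  g 1  1  2  3  4  4  5
  f 2  2  2  3  4  5  5
  f 3  3  3  3  4  5  6
  a 4  4  4  4  4  5  6
Edit distance = dp[4][6] = 6

6


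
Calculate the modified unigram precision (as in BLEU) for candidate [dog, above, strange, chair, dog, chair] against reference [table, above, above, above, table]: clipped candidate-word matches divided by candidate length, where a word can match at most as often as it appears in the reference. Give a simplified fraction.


Reference word counts: {'above': 3, 'table': 2}
Checking each candidate word (with clipping):
  'dog' -> not in reference -> no match (matches: 0)
  'above' -> in reference (ref count 3, used 1/3) -> match (matches: 1)
  'strange' -> not in reference -> no match (matches: 1)
  'chair' -> not in reference -> no match (matches: 1)
  'dog' -> not in reference -> no match (matches: 1)
  'chair' -> not in reference -> no match (matches: 1)
Clipped matches: 1, Candidate length: 6
Precision = 1/6

1/6


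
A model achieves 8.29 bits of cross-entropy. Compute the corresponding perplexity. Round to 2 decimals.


Perplexity formula: PP = 2^H
H = 8.29
PP = 2^8.29
Decompose: 2^8.29 = 2^8 * 2^0.29
2^8 = 256, 2^0.29 ~ 1.2226403
PP ~ 256 * 1.2226403 = 312.9959168
Rounded to 2 decimals: 313.00

313.00


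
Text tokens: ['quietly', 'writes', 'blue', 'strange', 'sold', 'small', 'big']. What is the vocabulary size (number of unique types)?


Listing all tokens and tracking unique types:
  Token 1: 'quietly' -> NEW (unique so far: 1)
  Token 2: 'writes' -> NEW (unique so far: 2)
  Token 3: 'blue' -> NEW (unique so far: 3)
  Token 4: 'strange' -> NEW (unique so far: 4)
  Token 5: 'sold' -> NEW (unique so far: 5)
  Token 6: 'small' -> NEW (unique so far: 6)
  Token 7: 'big' -> NEW (unique so far: 7)
Unique types: ('big', 'blue', 'quietly', 'small', 'sold', 'strange', 'writes')
Vocabulary size: 7

7


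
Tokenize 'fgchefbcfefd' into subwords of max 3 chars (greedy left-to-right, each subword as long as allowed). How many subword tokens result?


'fgchefbcfefd' has 12 characters.
Chunking with max size 3:
  Chunk 1: 'fgc' (positions 0-2)
  Chunk 2: 'hef' (positions 3-5)
  Chunk 3: 'bcf' (positions 6-8)
  Chunk 4: 'efd' (positions 9-11)
Total chunks: ceil(12 / 3) = 4

4


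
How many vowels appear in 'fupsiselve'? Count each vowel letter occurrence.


Scanning each character of 'fupsiselve':
  Position 1: 'f' -> consonant (running count: 0)
  Position 2: 'u' -> vowel (running count: 1)
  Position 3: 'p' -> consonant (running count: 1)
  Position 4: 's' -> consonant (running count: 1)
  Position 5: 'i' -> vowel (running count: 2)
  Position 6: 's' -> consonant (running count: 2)
  Position 7: 'e' -> vowel (running count: 3)
  Position 8: 'l' -> consonant (running count: 3)
  Position 9: 'v' -> consonant (running count: 3)
  Position 10: 'e' -> vowel (running count: 4)
Total vowels: 4

4


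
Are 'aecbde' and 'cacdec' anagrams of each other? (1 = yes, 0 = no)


Sort characters of 'aecbde': 'abcdee'
Sort characters of 'cacdec': 'acccde'
Sorted forms differ -> they are NOT anagrams
Result: 0

0


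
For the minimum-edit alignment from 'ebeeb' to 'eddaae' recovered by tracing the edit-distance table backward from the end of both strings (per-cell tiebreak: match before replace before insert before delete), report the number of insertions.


Edit distance = 5. Backtracking from cell (5, 6) with preference match > replace > insert > delete,
then listing the resulting alignment 'ebeeb' -> 'eddaae' left to right:
  Step 1: keep 'e'
  Step 2: insert 'd' [insertion #1]
  Step 3: replace b->d
  Step 4: replace e->a
  Step 5: replace e->a
  Step 6: replace b->e
Total insertions: 1

1


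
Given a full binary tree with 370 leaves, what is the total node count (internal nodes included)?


Leaf nodes (terminals): 370
Internal nodes = n - 1 = 370 - 1 = 369
Total = leaves + internal = 370 + 369 = 739

739


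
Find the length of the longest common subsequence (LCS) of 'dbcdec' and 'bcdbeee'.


DP table for LCS of 'dbcdec' and 'bcdbeee':
       b  c  d  b  e  e  e
    0  0  0  0  0  0  0  0
  d 0  0  0  1  1  1  1  1
  b 0  1  1  1  2  2  2  2
  c 0  1  2  2  2  2  2  2
  d 0  1  2  3  3  3  3  3
  e 0  1  2  3  3  4  4  4
  c 0  1  2  3  3  4  4  4
LCS: 'bcde'
LCS length = 4

4


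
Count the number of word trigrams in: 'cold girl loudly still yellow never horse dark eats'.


Word trigrams from [9] words:
  Trigram 1: (cold girl loudly)
  Trigram 2: (girl loudly still)
  Trigram 3: (loudly still yellow)
  Trigram 4: (still yellow never)
  Trigram 5: (yellow never horse)
  Trigram 6: (never horse dark)
  Trigram 7: (horse dark eats)
Total word trigrams: 9 - 2 = 7

7


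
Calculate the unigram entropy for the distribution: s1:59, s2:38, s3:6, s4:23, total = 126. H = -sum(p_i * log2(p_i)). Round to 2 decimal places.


Computing entropy H = -sum(p_i * log2(p_i)):
  s1: p = 59/126 = 0.4683, -p*log2(p) = 0.5126
  s2: p = 38/126 = 0.3016, -p*log2(p) = 0.5216
  s3: p = 6/126 = 0.0476, -p*log2(p) = 0.2092
  s4: p = 23/126 = 0.1825, -p*log2(p) = 0.4479
H = sum of terms = 1.6913
Rounded to 2 decimals: 1.69

1.69


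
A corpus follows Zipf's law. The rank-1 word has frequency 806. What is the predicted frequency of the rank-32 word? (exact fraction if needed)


Zipf's law: freq(rank) = f1 / rank
f1 = 806, rank = 32
freq = 806 / 32
GCD(806, 32) = 2
Simplified: 403/16

403/16


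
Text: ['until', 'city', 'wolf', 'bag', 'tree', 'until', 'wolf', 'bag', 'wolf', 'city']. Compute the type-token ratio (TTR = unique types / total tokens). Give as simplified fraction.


Tokens: 10
Unique types: ('bag', 'city', 'tree', 'until', 'wolf') = 5
TTR = 5/10
Simplify: divide both by 5 -> 1/2
TTR = 1/2

1/2


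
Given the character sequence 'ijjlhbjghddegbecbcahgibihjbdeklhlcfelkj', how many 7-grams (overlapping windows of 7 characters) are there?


String 'ijjlhbjghddegbecbcahgibihjbdeklhlcfelkj' has length L = 39.
Number of overlapping n-grams = L - n + 1
Substituting: 39 - 7 + 1 = 33

33


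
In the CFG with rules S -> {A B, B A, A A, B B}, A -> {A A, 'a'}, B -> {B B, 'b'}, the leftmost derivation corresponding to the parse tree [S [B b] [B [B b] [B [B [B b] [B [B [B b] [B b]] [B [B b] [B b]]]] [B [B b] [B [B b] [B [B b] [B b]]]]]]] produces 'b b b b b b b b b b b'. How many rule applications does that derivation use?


Every bracketed nonterminal node [X ...] in the tree is produced by exactly one rule application.
Reading the tree off as a leftmost derivation:
  Step 1: S  =>  B B   (applied S -> B B)
  Step 2: B B  =>  b B   (applied B -> b)
  Step 3: b B  =>  b B B   (applied B -> B B)
  Step 4: b B B  =>  b b B   (applied B -> b)
  Step 5: b b B  =>  b b B B   (applied B -> B B)
  Step 6: b b B B  =>  b b B B B   (applied B -> B B)
  Step 7: b b B B B  =>  b b b B B   (applied B -> b)
  Step 8: b b b B B  =>  b b b B B B   (applied B -> B B)
  Step 9: b b b B B B  =>  b b b B B B B   (applied B -> B B)
  Step 10: b b b B B B B  =>  b b b b B B B   (applied B -> b)
  Step 11: b b b b B B B  =>  b b b b b B B   (applied B -> b)
  Step 12: b b b b b B B  =>  b b b b b B B B   (applied B -> B B)
  Step 13: b b b b b B B B  =>  b b b b b b B B   (applied B -> b)
  Step 14: b b b b b b B B  =>  b b b b b b b B   (applied B -> b)
  Step 15: b b b b b b b B  =>  b b b b b b b B B   (applied B -> B B)
  Step 16: b b b b b b b B B  =>  b b b b b b b b B   (applied B -> b)
  Step 17: b b b b b b b b B  =>  b b b b b b b b B B   (applied B -> B B)
  Step 18: b b b b b b b b B B  =>  b b b b b b b b b B   (applied B -> b)
  Step 19: b b b b b b b b b B  =>  b b b b b b b b b B B   (applied B -> B B)
  Step 20: b b b b b b b b b B B  =>  b b b b b b b b b b B   (applied B -> b)
  Step 21: b b b b b b b b b b B  =>  b b b b b b b b b b b   (applied B -> b)
Final yield: b b b b b b b b b b b
Total rewrite steps: 21

21


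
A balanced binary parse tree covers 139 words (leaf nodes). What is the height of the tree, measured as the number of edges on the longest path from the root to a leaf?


In a balanced binary tree with n leaves the deepest leaf is ceil(log2(n)) edges below the root.
log2(139) = 7.1189
ceil(7.1189) = 8
height (edges) = 8

8


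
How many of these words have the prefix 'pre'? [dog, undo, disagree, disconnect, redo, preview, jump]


Checking each word for prefix 'pre':
  'dog' -> no (count: 0)
  'undo' -> no (count: 0)
  'disagree' -> no (count: 0)
  'disconnect' -> no (count: 0)
  'redo' -> no (count: 0)
  'preview' -> YES, starts with 'pre' (count: 1)
  'jump' -> no (count: 1)
Total with prefix 'pre': 1

1


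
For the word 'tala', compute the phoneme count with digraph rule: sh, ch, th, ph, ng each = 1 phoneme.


Parsing 'tala' greedily, digraphs first:
  't' -> consonant phoneme (phonemes so far: 1)
  'a' -> vowel phoneme (phonemes so far: 2)
  'l' -> consonant phoneme (phonemes so far: 3)
  'a' -> vowel phoneme (phonemes so far: 4)
Total phonemes: 4

4


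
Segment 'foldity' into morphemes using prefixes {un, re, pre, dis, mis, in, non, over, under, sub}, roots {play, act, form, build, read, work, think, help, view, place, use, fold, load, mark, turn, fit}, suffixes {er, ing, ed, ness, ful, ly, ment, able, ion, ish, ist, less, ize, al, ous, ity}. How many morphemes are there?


Segmenting 'foldity' against the inventory:
  'fold' -> root (morpheme 1)
  'ity' -> suffix (morpheme 2)
Total morphemes: 2

2


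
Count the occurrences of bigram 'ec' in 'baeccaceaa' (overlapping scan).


Scanning 'baeccaceaa' for bigram 'ec':
  Position 0: 'ba' -> no
  Position 1: 'ae' -> no
  Position 2: 'ec' -> MATCH
  Position 3: 'cc' -> no
  Position 4: 'ca' -> no
  Position 5: 'ac' -> no
  Position 6: 'ce' -> no
  Position 7: 'ea' -> no
  Position 8: 'aa' -> no
Total matches: 1

1


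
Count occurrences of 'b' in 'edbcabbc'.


Scanning 'edbcabbc' for 'b':
  Position 2: 'b' -> MATCH (count: 1)
  Position 5: 'b' -> MATCH (count: 2)
  Position 6: 'b' -> MATCH (count: 3)
Total occurrences of 'b': 3

3


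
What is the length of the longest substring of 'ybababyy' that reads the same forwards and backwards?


Scanning 'ybababyy' for palindromic substrings.
Substring at positions 0-6: 'ybababy'.
Check: reverse('ybababy') = 'ybababy' -> palindrome confirmed.
Neighbouring characters ('-' / 'y') break symmetry, so it cannot extend further.
No longer palindromic substring exists; longest length = 7

7


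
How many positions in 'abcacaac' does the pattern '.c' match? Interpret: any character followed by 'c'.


Pattern: .c means any character followed by 'c'.
Scanning 'abcacaac' position-by-position:
  Pos 0: window 'ab' -> no
  Pos 1: window 'bc' -> MATCH
  Pos 2: window 'ca' -> no
  Pos 3: window 'ac' -> MATCH
  Pos 4: window 'ca' -> no
  Pos 5: window 'aa' -> no
  Pos 6: window 'ac' -> MATCH
  Pos 7: window 'c' -> no
Total matches: 3

3


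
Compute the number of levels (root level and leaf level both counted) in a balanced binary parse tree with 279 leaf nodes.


In a balanced binary tree with n leaves the deepest leaf is ceil(log2(n)) edges below the root,
so counting node levels inclusive of root and leaves gives ceil(log2(n)) + 1 levels.
log2(279) = 8.1241
ceil(8.1241) = 9
levels = 9 + 1 = 10

10


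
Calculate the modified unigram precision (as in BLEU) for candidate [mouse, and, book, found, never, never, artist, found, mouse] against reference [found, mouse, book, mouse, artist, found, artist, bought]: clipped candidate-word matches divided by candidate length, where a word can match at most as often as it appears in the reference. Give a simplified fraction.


Reference word counts: {'artist': 2, 'book': 1, 'bought': 1, 'found': 2, 'mouse': 2}
Checking each candidate word (with clipping):
  'mouse' -> in reference (ref count 2, used 1/2) -> match (matches: 1)
  'and' -> not in reference -> no match (matches: 1)
  'book' -> in reference (ref count 1, used 1/1) -> match (matches: 2)
  'found' -> in reference (ref count 2, used 1/2) -> match (matches: 3)
  'never' -> not in reference -> no match (matches: 3)
  'never' -> not in reference -> no match (matches: 3)
  'artist' -> in reference (ref count 2, used 1/2) -> match (matches: 4)
  'found' -> in reference (ref count 2, used 2/2) -> match (matches: 5)
  'mouse' -> in reference (ref count 2, used 2/2) -> match (matches: 6)
Clipped matches: 6, Candidate length: 9
Precision = 6/9 = 2/3

2/3


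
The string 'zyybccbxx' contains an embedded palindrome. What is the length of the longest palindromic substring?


Scanning 'zyybccbxx' for palindromic substrings.
Substring at positions 3-6: 'bccb'.
Check: reverse('bccb') = 'bccb' -> palindrome confirmed.
Neighbouring characters ('y' / 'x') break symmetry, so it cannot extend further.
No longer palindromic substring exists; longest length = 4

4


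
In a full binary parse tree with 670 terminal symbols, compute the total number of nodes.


Leaf nodes (terminals): 670
Internal nodes = n - 1 = 670 - 1 = 669
Total = leaves + internal = 670 + 669 = 1339

1339


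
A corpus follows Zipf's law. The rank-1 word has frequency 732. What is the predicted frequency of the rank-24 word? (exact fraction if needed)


Zipf's law: freq(rank) = f1 / rank
f1 = 732, rank = 24
freq = 732 / 24
GCD(732, 24) = 12
Simplified: 61/2

61/2


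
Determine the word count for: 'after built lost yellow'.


Counting words by splitting on spaces:
  Word 1: 'after'
  Word 2: 'built'
  Word 3: 'lost'
  Word 4: 'yellow'
Total words: 4

4


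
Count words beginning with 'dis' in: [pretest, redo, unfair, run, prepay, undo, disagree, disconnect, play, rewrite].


Checking each word for prefix 'dis':
  'pretest' -> no (count: 0)
  'redo' -> no (count: 0)
  'unfair' -> no (count: 0)
  'run' -> no (count: 0)
  'prepay' -> no (count: 0)
  'undo' -> no (count: 0)
  'disagree' -> YES, starts with 'dis' (count: 1)
  'disconnect' -> YES, starts with 'dis' (count: 2)
  'play' -> no (count: 2)
  'rewrite' -> no (count: 2)
Total with prefix 'dis': 2

2


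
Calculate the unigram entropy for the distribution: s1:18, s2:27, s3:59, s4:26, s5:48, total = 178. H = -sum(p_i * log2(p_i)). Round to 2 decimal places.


Computing entropy H = -sum(p_i * log2(p_i)):
  s1: p = 18/178 = 0.1011, -p*log2(p) = 0.3343
  s2: p = 27/178 = 0.1517, -p*log2(p) = 0.4127
  s3: p = 59/178 = 0.3315, -p*log2(p) = 0.5280
  s4: p = 26/178 = 0.1461, -p*log2(p) = 0.4054
  s5: p = 48/178 = 0.2697, -p*log2(p) = 0.5099
H = sum of terms = 2.1903
Rounded to 2 decimals: 2.19

2.19


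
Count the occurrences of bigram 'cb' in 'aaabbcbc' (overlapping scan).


Scanning 'aaabbcbc' for bigram 'cb':
  Position 0: 'aa' -> no
  Position 1: 'aa' -> no
  Position 2: 'ab' -> no
  Position 3: 'bb' -> no
  Position 4: 'bc' -> no
  Position 5: 'cb' -> MATCH
  Position 6: 'bc' -> no
Total matches: 1

1


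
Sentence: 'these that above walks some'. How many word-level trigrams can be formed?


Word trigrams from [5] words:
  Trigram 1: (these that above)
  Trigram 2: (that above walks)
  Trigram 3: (above walks some)
Total word trigrams: 5 - 2 = 3

3


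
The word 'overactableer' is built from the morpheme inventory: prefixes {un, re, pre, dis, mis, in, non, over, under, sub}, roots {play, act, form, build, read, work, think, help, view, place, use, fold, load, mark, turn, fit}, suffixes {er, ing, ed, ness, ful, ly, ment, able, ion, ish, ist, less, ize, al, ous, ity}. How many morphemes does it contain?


Segmenting 'overactableer' against the inventory:
  'over' -> prefix (morpheme 1)
  'act' -> root (morpheme 2)
  'able' -> suffix (morpheme 3)
  'er' -> suffix (morpheme 4)
Total morphemes: 4

4


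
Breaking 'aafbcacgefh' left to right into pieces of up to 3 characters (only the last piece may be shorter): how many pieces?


'aafbcacgefh' has 11 characters.
Chunking with max size 3:
  Chunk 1: 'aaf' (positions 0-2)
  Chunk 2: 'bca' (positions 3-5)
  Chunk 3: 'cge' (positions 6-8)
  Chunk 4: 'fh' (positions 9-10)
Total chunks: ceil(11 / 3) = 4

4


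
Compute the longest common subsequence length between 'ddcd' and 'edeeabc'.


DP table for LCS of 'ddcd' and 'edeeabc':
       e  d  e  e  a  b  c
    0  0  0  0  0  0  0  0
  d 0  0  1  1  1  1  1  1
  d 0  0  1  1  1  1  1  1
  c 0  0  1  1  1  1  1  2
  d 0  0  1  1  1  1  1  2
LCS: 'dc'
LCS length = 2

2


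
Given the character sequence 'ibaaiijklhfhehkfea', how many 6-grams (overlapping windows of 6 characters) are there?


String 'ibaaiijklhfhehkfea' has length L = 18.
Number of overlapping n-grams = L - n + 1
Substituting: 18 - 6 + 1 = 13

13


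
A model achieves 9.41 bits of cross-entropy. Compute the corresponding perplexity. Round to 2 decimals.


Perplexity formula: PP = 2^H
H = 9.41
PP = 2^9.41
Decompose: 2^9.41 = 2^9 * 2^0.41
2^9 = 512, 2^0.41 ~ 1.3286858
PP ~ 512 * 1.3286858 = 680.2871296
Rounded to 2 decimals: 680.29

680.29


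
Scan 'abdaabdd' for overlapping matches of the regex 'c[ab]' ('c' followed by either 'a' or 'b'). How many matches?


Pattern: c[ab] means 'c' followed by either 'a' or 'b'.
Scanning 'abdaabdd' position-by-position:
  Pos 0: window 'ab' -> no
  Pos 1: window 'bd' -> no
  Pos 2: window 'da' -> no
  Pos 3: window 'aa' -> no
  Pos 4: window 'ab' -> no
  Pos 5: window 'bd' -> no
  Pos 6: window 'dd' -> no
  Pos 7: window 'd' -> no
Total matches: 0

0


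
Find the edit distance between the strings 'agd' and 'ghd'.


Building DP table for s1='agd' (len 3) and s2='ghd' (len 3):
       g  h  d
    0  1  2  3
  a 1  1  2  3
  g 2  1  2  3
  d 3  2  2  2
Edit distance = dp[3][3] = 2

2


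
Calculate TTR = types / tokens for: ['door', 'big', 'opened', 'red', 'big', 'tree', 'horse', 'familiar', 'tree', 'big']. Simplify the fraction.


Tokens: 10
Unique types: ('big', 'door', 'familiar', 'horse', 'opened', 'red', 'tree') = 7
TTR = 7/10
Already in lowest terms.

7/10


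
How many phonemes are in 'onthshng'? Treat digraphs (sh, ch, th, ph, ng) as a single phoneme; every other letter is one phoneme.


Parsing 'onthshng' greedily, digraphs first:
  'o' -> vowel phoneme (phonemes so far: 1)
  'n' -> consonant phoneme (phonemes so far: 2)
  'th' -> digraph (1 consonant phoneme) (phonemes so far: 3)
  'sh' -> digraph (1 consonant phoneme) (phonemes so far: 4)
  'ng' -> digraph (1 consonant phoneme) (phonemes so far: 5)
Total phonemes: 5

5


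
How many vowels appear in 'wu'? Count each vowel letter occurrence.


Scanning each character of 'wu':
  Position 1: 'w' -> consonant (running count: 0)
  Position 2: 'u' -> vowel (running count: 1)
Total vowels: 1

1


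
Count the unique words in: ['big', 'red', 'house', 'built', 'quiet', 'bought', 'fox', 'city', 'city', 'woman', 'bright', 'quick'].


Listing all tokens and tracking unique types:
  Token 1: 'big' -> NEW (unique so far: 1)
  Token 2: 'red' -> NEW (unique so far: 2)
  Token 3: 'house' -> NEW (unique so far: 3)
  Token 4: 'built' -> NEW (unique so far: 4)
  Token 5: 'quiet' -> NEW (unique so far: 5)
  Token 6: 'bought' -> NEW (unique so far: 6)
  Token 7: 'fox' -> NEW (unique so far: 7)
  Token 8: 'city' -> NEW (unique so far: 8)
  Token 9: 'city' -> duplicate (unique so far: 8)
  Token 10: 'woman' -> NEW (unique so far: 9)
  Token 11: 'bright' -> NEW (unique so far: 10)
  Token 12: 'quick' -> NEW (unique so far: 11)
Unique types: ('big', 'bought', 'bright', 'built', 'city', 'fox', 'house', 'quick', 'quiet', 'red', 'woman')
Vocabulary size: 11

11


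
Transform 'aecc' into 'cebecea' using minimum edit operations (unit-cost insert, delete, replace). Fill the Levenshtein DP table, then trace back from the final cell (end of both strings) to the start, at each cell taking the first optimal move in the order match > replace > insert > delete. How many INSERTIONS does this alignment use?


Edit distance = 5. Backtracking from cell (4, 7) with preference match > replace > insert > delete,
then listing the resulting alignment 'aecc' -> 'cebecea' left to right:
  Step 1: insert 'c' [insertion #1]
  Step 2: insert 'e' [insertion #2]
  Step 3: replace a->b
  Step 4: keep 'e'
  Step 5: keep 'c'
  Step 6: insert 'e' [insertion #3]
  Step 7: replace c->a
Total insertions: 3

3


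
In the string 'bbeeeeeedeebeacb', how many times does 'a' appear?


Scanning 'bbeeeeeedeebeacb' for 'a':
  Position 13: 'a' -> MATCH (count: 1)
Total occurrences of 'a': 1

1


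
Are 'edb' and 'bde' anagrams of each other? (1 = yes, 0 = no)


Sort characters of 'edb': 'bde'
Sort characters of 'bde': 'bde'
Sorted forms match -> they ARE anagrams
Result: 1

1


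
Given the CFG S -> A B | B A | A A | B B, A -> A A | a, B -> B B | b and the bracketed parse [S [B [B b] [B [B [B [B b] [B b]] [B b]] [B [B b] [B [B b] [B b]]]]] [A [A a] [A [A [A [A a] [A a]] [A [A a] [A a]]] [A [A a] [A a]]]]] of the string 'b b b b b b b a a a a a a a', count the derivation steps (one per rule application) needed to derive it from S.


Every bracketed nonterminal node [X ...] in the tree is produced by exactly one rule application.
Reading the tree off as a leftmost derivation:
  Step 1: S  =>  B A   (applied S -> B A)
  Step 2: B A  =>  B B A   (applied B -> B B)
  Step 3: B B A  =>  b B A   (applied B -> b)
  Step 4: b B A  =>  b B B A   (applied B -> B B)
  Step 5: b B B A  =>  b B B B A   (applied B -> B B)
  Step 6: b B B B A  =>  b B B B B A   (applied B -> B B)
  Step 7: b B B B B A  =>  b b B B B A   (applied B -> b)
  Step 8: b b B B B A  =>  b b b B B A   (applied B -> b)
  Step 9: b b b B B A  =>  b b b b B A   (applied B -> b)
  Step 10: b b b b B A  =>  b b b b B B A   (applied B -> B B)
  Step 11: b b b b B B A  =>  b b b b b B A   (applied B -> b)
  Step 12: b b b b b B A  =>  b b b b b B B A   (applied B -> B B)
  Step 13: b b b b b B B A  =>  b b b b b b B A   (applied B -> b)
  Step 14: b b b b b b B A  =>  b b b b b b b A   (applied B -> b)
  Step 15: b b b b b b b A  =>  b b b b b b b A A   (applied A -> A A)
  Step 16: b b b b b b b A A  =>  b b b b b b b a A   (applied A -> a)
  Step 17: b b b b b b b a A  =>  b b b b b b b a A A   (applied A -> A A)
  Step 18: b b b b b b b a A A  =>  b b b b b b b a A A A   (applied A -> A A)
  Step 19: b b b b b b b a A A A  =>  b b b b b b b a A A A A   (applied A -> A A)
  Step 20: b b b b b b b a A A A A  =>  b b b b b b b a a A A A   (applied A -> a)
  Step 21: b b b b b b b a a A A A  =>  b b b b b b b a a a A A   (applied A -> a)
  Step 22: b b b b b b b a a a A A  =>  b b b b b b b a a a A A A   (applied A -> A A)
  Step 23: b b b b b b b a a a A A A  =>  b b b b b b b a a a a A A   (applied A -> a)
  Step 24: b b b b b b b a a a a A A  =>  b b b b b b b a a a a a A   (applied A -> a)
  Step 25: b b b b b b b a a a a a A  =>  b b b b b b b a a a a a A A   (applied A -> A A)
  Step 26: b b b b b b b a a a a a A A  =>  b b b b b b b a a a a a a A   (applied A -> a)
  Step 27: b b b b b b b a a a a a a A  =>  b b b b b b b a a a a a a a   (applied A -> a)
Final yield: b b b b b b b a a a a a a a
Total rewrite steps: 27

27


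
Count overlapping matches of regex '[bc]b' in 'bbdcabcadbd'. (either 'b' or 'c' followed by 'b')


Pattern: [bc]b means either 'b' or 'c' followed by 'b'.
Scanning 'bbdcabcadbd' position-by-position:
  Pos 0: window 'bb' -> MATCH
  Pos 1: window 'bd' -> no
  Pos 2: window 'dc' -> no
  Pos 3: window 'ca' -> no
  Pos 4: window 'ab' -> no
  Pos 5: window 'bc' -> no
  Pos 6: window 'ca' -> no
  Pos 7: window 'ad' -> no
  Pos 8: window 'db' -> no
  Pos 9: window 'bd' -> no
  Pos 10: window 'd' -> no
Total matches: 1

1


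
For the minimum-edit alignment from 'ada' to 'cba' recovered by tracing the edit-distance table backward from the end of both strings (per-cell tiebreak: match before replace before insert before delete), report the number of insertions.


Edit distance = 2. Backtracking from cell (3, 3) with preference match > replace > insert > delete,
then listing the resulting alignment 'ada' -> 'cba' left to right:
  Step 1: replace a->c
  Step 2: replace d->b
  Step 3: keep 'a'
Total insertions: 0

0


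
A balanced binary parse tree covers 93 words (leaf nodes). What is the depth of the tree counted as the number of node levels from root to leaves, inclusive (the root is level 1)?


In a balanced binary tree with n leaves the deepest leaf is ceil(log2(n)) edges below the root,
so counting node levels inclusive of root and leaves gives ceil(log2(n)) + 1 levels.
log2(93) = 6.5392
ceil(6.5392) = 7
levels = 7 + 1 = 8

8


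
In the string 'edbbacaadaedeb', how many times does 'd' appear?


Scanning 'edbbacaadaedeb' for 'd':
  Position 1: 'd' -> MATCH (count: 1)
  Position 8: 'd' -> MATCH (count: 2)
  Position 11: 'd' -> MATCH (count: 3)
Total occurrences of 'd': 3

3


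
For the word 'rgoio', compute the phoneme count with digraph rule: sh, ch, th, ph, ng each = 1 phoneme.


Parsing 'rgoio' greedily, digraphs first:
  'r' -> consonant phoneme (phonemes so far: 1)
  'g' -> consonant phoneme (phonemes so far: 2)
  'o' -> vowel phoneme (phonemes so far: 3)
  'i' -> vowel phoneme (phonemes so far: 4)
  'o' -> vowel phoneme (phonemes so far: 5)
Total phonemes: 5

5


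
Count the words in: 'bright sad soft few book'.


Counting words by splitting on spaces:
  Word 1: 'bright'
  Word 2: 'sad'
  Word 3: 'soft'
  Word 4: 'few'
  Word 5: 'book'
Total words: 5

5


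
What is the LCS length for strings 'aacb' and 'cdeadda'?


DP table for LCS of 'aacb' and 'cdeadda':
       c  d  e  a  d  d  a
    0  0  0  0  0  0  0  0
  a 0  0  0  0  1  1  1  1
  a 0  0  0  0  1  1  1  2
  c 0  1  1  1  1  1  1  2
  b 0  1  1  1  1  1  1  2
LCS: 'aa'
LCS length = 2

2


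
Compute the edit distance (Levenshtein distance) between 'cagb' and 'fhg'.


Building DP table for s1='cagb' (len 4) and s2='fhg' (len 3):
       f  h  g
    0  1  2  3
  c 1  1  2  3
  a 2  2  2  3
  g 3  3  3  2
  b 4  4  4  3
Edit distance = dp[4][3] = 3

3


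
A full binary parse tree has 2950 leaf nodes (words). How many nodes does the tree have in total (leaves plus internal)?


Leaf nodes (terminals): 2950
Internal nodes = n - 1 = 2950 - 1 = 2949
Total = leaves + internal = 2950 + 2949 = 5899

5899


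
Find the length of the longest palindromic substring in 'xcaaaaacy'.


Scanning 'xcaaaaacy' for palindromic substrings.
Substring at positions 1-7: 'caaaaac'.
Check: reverse('caaaaac') = 'caaaaac' -> palindrome confirmed.
Neighbouring characters ('x' / 'y') break symmetry, so it cannot extend further.
No longer palindromic substring exists; longest length = 7

7


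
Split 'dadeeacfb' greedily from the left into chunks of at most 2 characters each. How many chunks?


'dadeeacfb' has 9 characters.
Chunking with max size 2:
  Chunk 1: 'da' (positions 0-1)
  Chunk 2: 'de' (positions 2-3)
  Chunk 3: 'ea' (positions 4-5)
  Chunk 4: 'cf' (positions 6-7)
  Chunk 5: 'b' (positions 8-8)
Total chunks: ceil(9 / 2) = 5

5


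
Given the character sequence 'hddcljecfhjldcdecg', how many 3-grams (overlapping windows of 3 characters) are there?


String 'hddcljecfhjldcdecg' has length L = 18.
Number of overlapping n-grams = L - n + 1
Substituting: 18 - 3 + 1 = 16

16


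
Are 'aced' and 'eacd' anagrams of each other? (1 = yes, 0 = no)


Sort characters of 'aced': 'acde'
Sort characters of 'eacd': 'acde'
Sorted forms match -> they ARE anagrams
Result: 1

1


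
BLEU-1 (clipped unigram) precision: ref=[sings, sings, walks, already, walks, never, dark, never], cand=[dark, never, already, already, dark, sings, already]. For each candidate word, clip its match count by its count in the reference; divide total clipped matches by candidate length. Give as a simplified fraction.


Reference word counts: {'already': 1, 'dark': 1, 'never': 2, 'sings': 2, 'walks': 2}
Checking each candidate word (with clipping):
  'dark' -> in reference (ref count 1, used 1/1) -> match (matches: 1)
  'never' -> in reference (ref count 2, used 1/2) -> match (matches: 2)
  'already' -> in reference (ref count 1, used 1/1) -> match (matches: 3)
  'already' -> ref count 1 already used up (1/1) -> clipped, no match (matches: 3)
  'dark' -> ref count 1 already used up (1/1) -> clipped, no match (matches: 3)
  'sings' -> in reference (ref count 2, used 1/2) -> match (matches: 4)
  'already' -> ref count 1 already used up (1/1) -> clipped, no match (matches: 4)
Clipped matches: 4, Candidate length: 7
Precision = 4/7

4/7


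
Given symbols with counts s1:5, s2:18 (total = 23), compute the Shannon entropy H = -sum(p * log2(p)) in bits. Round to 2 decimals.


Computing entropy H = -sum(p_i * log2(p_i)):
  s1: p = 5/23 = 0.2174, -p*log2(p) = 0.4786
  s2: p = 18/23 = 0.7826, -p*log2(p) = 0.2768
H = sum of terms = 0.7554
Rounded to 2 decimals: 0.76

0.76


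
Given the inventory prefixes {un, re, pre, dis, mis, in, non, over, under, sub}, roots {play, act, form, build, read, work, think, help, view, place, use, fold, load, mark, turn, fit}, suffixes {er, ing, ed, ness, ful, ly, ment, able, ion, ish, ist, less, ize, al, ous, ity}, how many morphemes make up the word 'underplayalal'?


Segmenting 'underplayalal' against the inventory:
  'under' -> prefix (morpheme 1)
  'play' -> root (morpheme 2)
  'al' -> suffix (morpheme 3)
  'al' -> suffix (morpheme 4)
Total morphemes: 4

4


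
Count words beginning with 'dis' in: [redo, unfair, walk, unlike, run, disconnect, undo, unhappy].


Checking each word for prefix 'dis':
  'redo' -> no (count: 0)
  'unfair' -> no (count: 0)
  'walk' -> no (count: 0)
  'unlike' -> no (count: 0)
  'run' -> no (count: 0)
  'disconnect' -> YES, starts with 'dis' (count: 1)
  'undo' -> no (count: 1)
  'unhappy' -> no (count: 1)
Total with prefix 'dis': 1

1


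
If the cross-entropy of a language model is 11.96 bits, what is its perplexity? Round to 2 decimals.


Perplexity formula: PP = 2^H
H = 11.96
PP = 2^11.96
Decompose: 2^11.96 = 2^11 * 2^0.96
2^11 = 2048, 2^0.96 ~ 1.9453099
PP ~ 2048 * 1.9453099 = 3983.9946752
Rounded to 2 decimals: 3983.99

3983.99


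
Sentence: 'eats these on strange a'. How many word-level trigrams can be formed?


Word trigrams from [5] words:
  Trigram 1: (eats these on)
  Trigram 2: (these on strange)
  Trigram 3: (on strange a)
Total word trigrams: 5 - 2 = 3

3


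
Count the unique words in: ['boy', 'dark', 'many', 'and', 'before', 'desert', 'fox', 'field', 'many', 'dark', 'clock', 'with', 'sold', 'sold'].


Listing all tokens and tracking unique types:
  Token 1: 'boy' -> NEW (unique so far: 1)
  Token 2: 'dark' -> NEW (unique so far: 2)
  Token 3: 'many' -> NEW (unique so far: 3)
  Token 4: 'and' -> NEW (unique so far: 4)
  Token 5: 'before' -> NEW (unique so far: 5)
  Token 6: 'desert' -> NEW (unique so far: 6)
  Token 7: 'fox' -> NEW (unique so far: 7)
  Token 8: 'field' -> NEW (unique so far: 8)
  Token 9: 'many' -> duplicate (unique so far: 8)
  Token 10: 'dark' -> duplicate (unique so far: 8)
  Token 11: 'clock' -> NEW (unique so far: 9)
  Token 12: 'with' -> NEW (unique so far: 10)
  Token 13: 'sold' -> NEW (unique so far: 11)
  Token 14: 'sold' -> duplicate (unique so far: 11)
Unique types: ('and', 'before', 'boy', 'clock', 'dark', 'desert', 'field', 'fox', 'many', 'sold', 'with')
Vocabulary size: 11

11


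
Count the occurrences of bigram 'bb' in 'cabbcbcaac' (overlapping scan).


Scanning 'cabbcbcaac' for bigram 'bb':
  Position 0: 'ca' -> no
  Position 1: 'ab' -> no
  Position 2: 'bb' -> MATCH
  Position 3: 'bc' -> no
  Position 4: 'cb' -> no
  Position 5: 'bc' -> no
  Position 6: 'ca' -> no
  Position 7: 'aa' -> no
  Position 8: 'ac' -> no
Total matches: 1

1


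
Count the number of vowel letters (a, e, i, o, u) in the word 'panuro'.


Scanning each character of 'panuro':
  Position 1: 'p' -> consonant (running count: 0)
  Position 2: 'a' -> vowel (running count: 1)
  Position 3: 'n' -> consonant (running count: 1)
  Position 4: 'u' -> vowel (running count: 2)
  Position 5: 'r' -> consonant (running count: 2)
  Position 6: 'o' -> vowel (running count: 3)
Total vowels: 3

3


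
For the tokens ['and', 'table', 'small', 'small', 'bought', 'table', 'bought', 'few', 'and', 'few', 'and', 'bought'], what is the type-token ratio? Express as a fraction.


Tokens: 12
Unique types: ('and', 'bought', 'few', 'small', 'table') = 5
TTR = 5/12
Already in lowest terms.

5/12


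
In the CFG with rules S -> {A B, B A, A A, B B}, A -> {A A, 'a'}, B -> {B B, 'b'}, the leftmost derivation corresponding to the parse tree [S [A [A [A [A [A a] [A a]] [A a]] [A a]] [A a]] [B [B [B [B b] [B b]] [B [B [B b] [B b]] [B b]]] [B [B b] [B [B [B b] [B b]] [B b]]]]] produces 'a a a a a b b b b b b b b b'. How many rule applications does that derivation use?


Every bracketed nonterminal node [X ...] in the tree is produced by exactly one rule application.
Reading the tree off as a leftmost derivation:
  Step 1: S  =>  A B   (applied S -> A B)
  Step 2: A B  =>  A A B   (applied A -> A A)
  Step 3: A A B  =>  A A A B   (applied A -> A A)
  Step 4: A A A B  =>  A A A A B   (applied A -> A A)
  Step 5: A A A A B  =>  A A A A A B   (applied A -> A A)
  Step 6: A A A A A B  =>  a A A A A B   (applied A -> a)
  Step 7: a A A A A B  =>  a a A A A B   (applied A -> a)
  Step 8: a a A A A B  =>  a a a A A B   (applied A -> a)
  Step 9: a a a A A B  =>  a a a a A B   (applied A -> a)
  Step 10: a a a a A B  =>  a a a a a B   (applied A -> a)
  Step 11: a a a a a B  =>  a a a a a B B   (applied B -> B B)
  Step 12: a a a a a B B  =>  a a a a a B B B   (applied B -> B B)
  Step 13: a a a a a B B B  =>  a a a a a B B B B   (applied B -> B B)
  Step 14: a a a a a B B B B  =>  a a a a a b B B B   (applied B -> b)
  Step 15: a a a a a b B B B  =>  a a a a a b b B B   (applied B -> b)
  Step 16: a a a a a b b B B  =>  a a a a a b b B B B   (applied B -> B B)
  Step 17: a a a a a b b B B B  =>  a a a a a b b B B B B   (applied B -> B B)
  Step 18: a a a a a b b B B B B  =>  a a a a a b b b B B B   (applied B -> b)
  Step 19: a a a a a b b b B B B  =>  a a a a a b b b b B B   (applied B -> b)
  Step 20: a a a a a b b b b B B  =>  a a a a a b b b b b B   (applied B -> b)
  Step 21: a a a a a b b b b b B  =>  a a a a a b b b b b B B   (applied B -> B B)
  Step 22: a a a a a b b b b b B B  =>  a a a a a b b b b b b B   (applied B -> b)
  Step 23: a a a a a b b b b b b B  =>  a a a a a b b b b b b B B   (applied B -> B B)
  Step 24: a a a a a b b b b b b B B  =>  a a a a a b b b b b b B B B   (applied B -> B B)
  Step 25: a a a a a b b b b b b B B B  =>  a a a a a b b b b b b b B B   (applied B -> b)
  Step 26: a a a a a b b b b b b b B B  =>  a a a a a b b b b b b b b B   (applied B -> b)
  Step 27: a a a a a b b b b b b b b B  =>  a a a a a b b b b b b b b b   (applied B -> b)
Final yield: a a a a a b b b b b b b b b
Total rewrite steps: 27

27


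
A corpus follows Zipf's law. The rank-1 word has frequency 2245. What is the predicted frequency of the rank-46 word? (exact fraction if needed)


Zipf's law: freq(rank) = f1 / rank
f1 = 2245, rank = 46
freq = 2245 / 46
GCD(2245, 46) = 1
Simplified: 2245/46

2245/46


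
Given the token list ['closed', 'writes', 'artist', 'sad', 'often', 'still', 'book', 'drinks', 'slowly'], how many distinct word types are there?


Listing all tokens and tracking unique types:
  Token 1: 'closed' -> NEW (unique so far: 1)
  Token 2: 'writes' -> NEW (unique so far: 2)
  Token 3: 'artist' -> NEW (unique so far: 3)
  Token 4: 'sad' -> NEW (unique so far: 4)
  Token 5: 'often' -> NEW (unique so far: 5)
  Token 6: 'still' -> NEW (unique so far: 6)
  Token 7: 'book' -> NEW (unique so far: 7)
  Token 8: 'drinks' -> NEW (unique so far: 8)
  Token 9: 'slowly' -> NEW (unique so far: 9)
Unique types: ('artist', 'book', 'closed', 'drinks', 'often', 'sad', 'slowly', 'still', 'writes')
Vocabulary size: 9

9


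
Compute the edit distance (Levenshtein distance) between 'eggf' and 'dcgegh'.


Building DP table for s1='eggf' (len 4) and s2='dcgegh' (len 6):
       d  c  g  e  g  h
    0  1  2  3  4  5  6
  e 1  1  2  3  3  4  5
  g 2  2  2  2  3  3  4
  g 3  3  3  2  3  3  4
  f 4  4  4  3  3  4  4
Edit distance = dp[4][6] = 4

4


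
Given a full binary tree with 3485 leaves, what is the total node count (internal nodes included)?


Leaf nodes (terminals): 3485
Internal nodes = n - 1 = 3485 - 1 = 3484
Total = leaves + internal = 3485 + 3484 = 6969

6969


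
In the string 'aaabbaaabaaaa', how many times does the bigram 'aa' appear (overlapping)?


Scanning 'aaabbaaabaaaa' for bigram 'aa':
  Position 0: 'aa' -> MATCH
  Position 1: 'aa' -> MATCH
  Position 2: 'ab' -> no
  Position 3: 'bb' -> no
  Position 4: 'ba' -> no
  Position 5: 'aa' -> MATCH
  Position 6: 'aa' -> MATCH
  Position 7: 'ab' -> no
  Position 8: 'ba' -> no
  Position 9: 'aa' -> MATCH
  Position 10: 'aa' -> MATCH
  Position 11: 'aa' -> MATCH
Total matches: 7

7


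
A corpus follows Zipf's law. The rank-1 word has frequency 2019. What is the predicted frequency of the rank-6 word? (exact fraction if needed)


Zipf's law: freq(rank) = f1 / rank
f1 = 2019, rank = 6
freq = 2019 / 6
GCD(2019, 6) = 3
Simplified: 673/2

673/2
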